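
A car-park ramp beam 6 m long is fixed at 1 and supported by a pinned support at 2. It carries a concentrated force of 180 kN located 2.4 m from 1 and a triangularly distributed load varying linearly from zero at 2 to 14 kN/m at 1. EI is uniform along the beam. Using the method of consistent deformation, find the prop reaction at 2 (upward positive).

R_2 = 45.84 kN

Remove the prop at 2; the released (primary) structure is a cantilever built in at 1.
Free-end deflection of the primary structure under the applied loading (downward +):
  point load 180 at a = 2.4: Pa²(3L − a)/(6EI) = 2696/EI
  triangular load, peak 14 at the fixed end: w₀L⁴/(30EI) = 604.8/EI
  δ_0 = 3300/EI
Flexibility coefficient — unit upward force at 2: δ_{22} = L³/(3EI) = 72/EI.
Compatibility at 2: δ_0 − R_2·δ_{22} = 0, so R_2 = 3300/72 = 45.84 kN.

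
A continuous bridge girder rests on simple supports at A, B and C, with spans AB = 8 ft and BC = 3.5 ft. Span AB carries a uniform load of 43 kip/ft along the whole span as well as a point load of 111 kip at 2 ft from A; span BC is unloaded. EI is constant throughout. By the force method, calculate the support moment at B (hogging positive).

M_B = 311.7 kip·ft

Take M_B as the redundant. Released structure: two simple spans AB and BC with a hinge at B.
Discontinuity in slope at B on the released structure — sum the simple-span end rotations:
  span AB: UDL 43: wL³/(24EI) = 917.3/EI
  span AB: point load 111 at a = 2: Pab(L + a)/(6LEI) = 277.5/EI
  relative rotation θ_0 = (1195 + 0)/EI = 1195/EI
A unit hogging moment at B produces rotation L₁/(3EI) + L₂/(3EI) = 3.833/EI.
Compatibility: M_B·(L₁+L₂)/(3EI) = θ_0, giving M_B = 311.7 kip·ft (hogging).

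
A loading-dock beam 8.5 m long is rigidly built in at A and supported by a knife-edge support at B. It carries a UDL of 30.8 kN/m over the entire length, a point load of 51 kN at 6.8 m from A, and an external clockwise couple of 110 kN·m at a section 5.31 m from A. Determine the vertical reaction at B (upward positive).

Choose R_B as the redundant. The primary structure is the cantilever fixed at A.
Downward deflection at the released point B due to the loads:
  UDL 30.8: wL⁴/(8EI) = 20097/EI
  point load 51 at a = 6.8: Pa²(3L − a)/(6EI) = 7350/EI
  clockwise couple 110 at a = 5.31: M₀a(2L − a)/(2EI) = 3414/EI
  δ_0 = 30861/EI
Flexibility coefficient — unit upward force at B: δ_{BB} = L³/(3EI) = 204.7/EI.
The prop prevents deflection at B: R_B = δ_0/δ_{BB} = 30861/204.7 = 150.8 kN.

R_B = 150.8 kN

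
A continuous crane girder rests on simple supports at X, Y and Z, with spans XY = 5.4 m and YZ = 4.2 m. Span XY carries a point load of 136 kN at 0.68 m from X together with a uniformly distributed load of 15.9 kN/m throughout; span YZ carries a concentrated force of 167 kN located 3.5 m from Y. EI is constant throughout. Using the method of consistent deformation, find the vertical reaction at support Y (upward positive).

Release continuity at Y by inserting a hinge; the redundant is the internal moment M_Y. The primary structure is two simply-supported spans XY and YZ.
End slopes at the hinge Y, treating each span as simply supported:
  span XY: point load 136 at a = 0.68: Pab(L + a)/(6LEI) = 81.91/EI
  span XY: UDL 15.9: wL³/(24EI) = 104.3/EI
  span YZ: point load 167 at a = 3.5: Pab(L + b)/(6LEI) = 79.56/EI
  relative rotation θ_0 = (186.2 + 79.56)/EI = 265.8/EI
A unit hogging moment at Y produces rotation L₁/(3EI) + L₂/(3EI) = 3.2/EI.
Slope continuity at Y: θ_0 = M_Y·3.2/EI, so M_Y = 265.8/3.2 = 83.06 kN·m (hogging).
Span XY, ΣM about X with M_Y applied at Y: R_Y^{XY}·5.4 = 324.3 + 83.06, so R_Y^{XY} = 75.44 kN and R_X = 221.9 − 75.44 = 146.4 kN.
Span YZ, ΣM about Z: R_Y^{YZ}·4.2 = 116.9 + 83.06, so R_Y^{YZ} = 47.61 kN and R_Z = 167 − 47.61 = 119.4 kN.
R_Y = 75.44 + 47.61 = 123 kN.

R_Y = 123 kN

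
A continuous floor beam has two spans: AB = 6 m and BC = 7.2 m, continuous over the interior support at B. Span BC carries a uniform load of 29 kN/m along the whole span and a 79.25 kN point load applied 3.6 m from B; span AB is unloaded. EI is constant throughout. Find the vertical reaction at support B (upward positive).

Release continuity at B by inserting a hinge; the redundant is the internal moment M_B. The primary structure is two simply-supported spans AB and BC.
Rotations at B on the released spans (each span's end-slope, ×1/EI):
  span BC: UDL 29: wL³/(24EI) = 451/EI
  span BC: point load 79.25 at a = 3.6: Pab(L + b)/(6LEI) = 256.8/EI
  relative rotation θ_0 = (0 + 707.8)/EI = 707.8/EI
A unit hogging moment at B produces rotation L₁/(3EI) + L₂/(3EI) = 4.4/EI.
Compatibility: M_B·(L₁+L₂)/(3EI) = θ_0, giving M_B = 160.9 kN·m (hogging).
Span AB, ΣM about A with M_B applied at B: R_B^{AB}·6 = 0 + 160.9, so R_B^{AB} = 26.81 kN and R_A = 0 − 26.81 = -26.81 kN.
Span BC, ΣM about C: R_B^{BC}·7.2 = 1037 + 160.9, so R_B^{BC} = 166.4 kN and R_C = 288.1 − 166.4 = 121.7 kN.
R_B = 26.81 + 166.4 = 193.2 kN.

R_B = 193.2 kN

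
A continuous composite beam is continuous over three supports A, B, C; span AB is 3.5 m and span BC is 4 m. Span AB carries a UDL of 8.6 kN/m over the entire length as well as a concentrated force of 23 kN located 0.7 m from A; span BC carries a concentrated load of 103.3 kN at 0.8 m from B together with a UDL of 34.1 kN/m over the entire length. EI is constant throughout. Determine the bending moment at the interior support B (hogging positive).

M_B = 77.86 kN·m

Release continuity at B by inserting a hinge; the redundant is the internal moment M_B. The primary structure is two simply-supported spans AB and BC.
Discontinuity in slope at B on the released structure — sum the simple-span end rotations:
  span AB: UDL 8.6: wL³/(24EI) = 15.36/EI
  span AB: point load 23 at a = 0.7: Pab(L + a)/(6LEI) = 9.016/EI
  span BC: point load 103.3 at a = 0.8: Pab(L + b)/(6LEI) = 79.33/EI
  span BC: UDL 34.1: wL³/(24EI) = 90.93/EI
  relative rotation θ_0 = (24.38 + 170.3)/EI = 194.6/EI
A unit hogging moment at B produces rotation L₁/(3EI) + L₂/(3EI) = 2.5/EI.
Compatibility: M_B·(L₁+L₂)/(3EI) = θ_0, giving M_B = 77.86 kN·m (hogging).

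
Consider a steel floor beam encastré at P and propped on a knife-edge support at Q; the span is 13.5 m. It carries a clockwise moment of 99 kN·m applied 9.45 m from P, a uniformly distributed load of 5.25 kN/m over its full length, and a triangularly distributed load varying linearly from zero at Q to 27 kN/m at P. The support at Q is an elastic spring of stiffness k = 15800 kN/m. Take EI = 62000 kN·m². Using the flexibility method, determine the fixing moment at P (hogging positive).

M_P = 416.2 kN·m

Choose R_Q as the redundant. The primary structure is the cantilever fixed at P.
Primary-structure tip deflection at Q by superposition:
  clockwise couple 99 at a = 9.45: M₀a(2L − a)/(2EI) = 8209/EI
  UDL 5.25: wL⁴/(8EI) = 21797/EI
  triangular load, peak 27 at the fixed end: w₀L⁴/(30EI) = 29894/EI
  δ_0 = 59900/EI
Flexibility coefficient — unit upward force at Q: δ_{QQ} = L³/(3EI) = 820.1/EI.
With EI = 62000 kN·m²: δ_0 = 0.96614 m and δ_{QQ} = 0.013228 m/kN.
Compatibility — the spring shortens by R_Q/k under the reaction it provides: δ_0 − R_Q·δ_{QQ} = R_Q/k. With 1/k = 0.000063 m/kN, R_Q = δ_0 / (δ_{QQ} + 1/k) = 0.96614 / (0.013228 + 0.000063) = 72.69 kN.
Moment equilibrium about P: M_P = Σ(load moments about P) − R_Q·L = 1398 − 72.69×13.5 = 416.2 kN·m.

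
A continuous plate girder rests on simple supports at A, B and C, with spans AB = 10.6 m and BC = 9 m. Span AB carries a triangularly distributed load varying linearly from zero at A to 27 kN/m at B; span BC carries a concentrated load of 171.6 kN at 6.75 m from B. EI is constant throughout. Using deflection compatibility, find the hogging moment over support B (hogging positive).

M_B = 192.5 kN·m

Insert a hinge at B; M_B is the redundant, and each span becomes simply supported.
End slopes at the hinge B, treating each span as simply supported:
  span AB: triangular load, peak 27: w₀L³/(45EI) = 714.6/EI
  span BC: point load 171.6 at a = 6.75: Pab(L + b)/(6LEI) = 543/EI
  relative rotation θ_0 = (714.6 + 543)/EI = 1258/EI
A unit hogging moment at B produces rotation L₁/(3EI) + L₂/(3EI) = 6.533/EI.
Compatibility: M_B·(L₁+L₂)/(3EI) = θ_0, giving M_B = 192.5 kN·m (hogging).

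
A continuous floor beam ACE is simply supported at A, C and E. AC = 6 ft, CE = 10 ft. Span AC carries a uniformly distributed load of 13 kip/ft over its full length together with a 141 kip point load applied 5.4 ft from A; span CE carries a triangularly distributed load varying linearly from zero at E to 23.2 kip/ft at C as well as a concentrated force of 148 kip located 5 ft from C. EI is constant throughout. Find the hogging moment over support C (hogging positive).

Release continuity at C by inserting a hinge; the redundant is the internal moment M_C. The primary structure is two simply-supported spans AC and CE.
End slopes at the hinge C, treating each span as simply supported:
  span AC: UDL 13: wL³/(24EI) = 117/EI
  span AC: point load 141 at a = 5.4: Pab(L + a)/(6LEI) = 144.7/EI
  span CE: triangular load, peak 23.2: w₀L³/(45EI) = 515.6/EI
  span CE: point load 148 at a = 5: Pab(L + b)/(6LEI) = 925/EI
  relative rotation θ_0 = (261.7 + 1441)/EI = 1702/EI
A unit hogging moment at C produces rotation L₁/(3EI) + L₂/(3EI) = 5.333/EI.
Compatibility: M_C·(L₁+L₂)/(3EI) = θ_0, giving M_C = 319.2 kip·ft (hogging).

M_C = 319.2 kip·ft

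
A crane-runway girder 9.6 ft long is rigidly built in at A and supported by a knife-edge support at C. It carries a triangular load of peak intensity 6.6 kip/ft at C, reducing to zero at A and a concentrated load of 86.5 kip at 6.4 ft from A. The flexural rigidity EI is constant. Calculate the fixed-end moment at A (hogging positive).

Release the roller at C. Primary structure: cantilever fixed at A.
Deflection at C on the released cantilever, summing each load's contribution:
  triangular load, peak 6.6 at the free end: 11w₀L⁴/(120EI) = 5139/EI
  point load 86.5 at a = 6.4: Pa²(3L − a)/(6EI) = 13227/EI
  δ_0 = 18366/EI
Tip deflection under a unit load at C: L³/(3EI) = 294.9/EI.
The prop prevents deflection at C: R_C = δ_0/δ_{CC} = 18366/294.9 = 62.28 kip.
Moment equilibrium about A: M_A = Σ(load moments about A) − R_C·L = 756.4 − 62.28×9.6 = 158.5 kip·ft.

M_A = 158.5 kip·ft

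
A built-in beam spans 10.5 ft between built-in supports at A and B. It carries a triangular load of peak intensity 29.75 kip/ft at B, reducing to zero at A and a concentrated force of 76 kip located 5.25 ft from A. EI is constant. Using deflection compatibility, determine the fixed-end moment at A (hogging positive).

M_A = 209.1 kip·ft

Take the two fixed-end moments M_A, M_B as redundants; the released structure is the simple span AB.
Simple-span end rotations at A and B under the given loads:
  at A: triangular load, peak 29.75: 7w₀L³/(360EI) = 669.7/EI
  at B: triangular load, peak 29.75: w₀L³/(45EI) = 765.3/EI
  at A: point load 76 at a = 5.25: Pab(L + b)/(6LEI) = 523.7/EI
  at B: point load 76 at a = 5.25: Pab(L + a)/(6LEI) = 523.7/EI
  θ_A0 = 1193/EI,  θ_B0 = 1289/EI
Flexibility coefficients: a unit moment at one end gives L/(3EI) there and L/(6EI) at the far end, so f₁₁ = f₂₂ = 3.5/EI and f₁₂ = f₂₁ = 1.75/EI.
Compatibility — zero rotation at each built-in end:
  3.5 M_A + 1.75 M_B = 1193
  1.75 M_A + 3.5 M_B = 1289
Solving the pair gives M_A = 209.1 kip·ft and M_B = 263.7 kip·ft (hogging).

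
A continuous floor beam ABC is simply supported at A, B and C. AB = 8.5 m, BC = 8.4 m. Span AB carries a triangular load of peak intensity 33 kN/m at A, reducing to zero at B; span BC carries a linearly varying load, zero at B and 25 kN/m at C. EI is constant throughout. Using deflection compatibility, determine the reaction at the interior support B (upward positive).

R_B = 110.4 kN

Insert a hinge at B; M_B is the redundant, and each span becomes simply supported.
End slopes at the hinge B, treating each span as simply supported:
  span AB: triangular load, peak 33: 7w₀L³/(360EI) = 394.1/EI
  span BC: triangular load, peak 25: 7w₀L³/(360EI) = 288.1/EI
  relative rotation θ_0 = (394.1 + 288.1)/EI = 682.2/EI
A unit hogging moment at B produces rotation L₁/(3EI) + L₂/(3EI) = 5.633/EI.
Slope continuity at B: θ_0 = M_B·5.633/EI, so M_B = 682.2/5.633 = 121.1 kN·m (hogging).
Span AB, ΣM about A with M_B applied at B: R_B^{AB}·8.5 = 397.4 + 121.1, so R_B^{AB} = 61 kN and R_A = 140.2 − 61 = 79.25 kN.
Span BC, ΣM about C: R_B^{BC}·8.4 = 294 + 121.1, so R_B^{BC} = 49.42 kN and R_C = 105 − 49.42 = 55.58 kN.
R_B = 61 + 49.42 = 110.4 kN.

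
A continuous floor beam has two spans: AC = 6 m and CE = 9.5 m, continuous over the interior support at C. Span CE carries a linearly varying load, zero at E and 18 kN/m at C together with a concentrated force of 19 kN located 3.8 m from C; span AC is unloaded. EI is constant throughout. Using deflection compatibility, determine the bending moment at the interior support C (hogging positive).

Take M_C as the redundant. Released structure: two simple spans AC and CE with a hinge at C.
End slopes at the hinge C, treating each span as simply supported:
  span CE: triangular load, peak 18: w₀L³/(45EI) = 342.9/EI
  span CE: point load 19 at a = 3.8: Pab(L + b)/(6LEI) = 109.7/EI
  relative rotation θ_0 = (0 + 452.7)/EI = 452.7/EI
A unit hogging moment at C produces rotation L₁/(3EI) + L₂/(3EI) = 5.167/EI.
Compatibility: M_C·(L₁+L₂)/(3EI) = θ_0, giving M_C = 87.62 kN·m (hogging).

M_C = 87.62 kN·m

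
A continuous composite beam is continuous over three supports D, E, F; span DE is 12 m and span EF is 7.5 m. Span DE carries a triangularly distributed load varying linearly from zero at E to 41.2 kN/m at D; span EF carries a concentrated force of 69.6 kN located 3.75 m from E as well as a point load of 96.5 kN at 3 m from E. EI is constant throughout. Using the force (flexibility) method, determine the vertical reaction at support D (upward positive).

R_D = 139.5 kN

Insert a hinge at E; M_E is the redundant, and each span becomes simply supported.
Discontinuity in slope at E on the released structure — sum the simple-span end rotations:
  span DE: triangular load, peak 41.2: 7w₀L³/(360EI) = 1384/EI
  span EF: point load 69.6 at a = 3.75: Pab(L + b)/(6LEI) = 244.7/EI
  span EF: point load 96.5 at a = 3: Pab(L + b)/(6LEI) = 347.4/EI
  relative rotation θ_0 = (1384 + 592.1)/EI = 1976/EI
A unit hogging moment at E produces rotation L₁/(3EI) + L₂/(3EI) = 6.5/EI.
Compatibility: M_E·(L₁+L₂)/(3EI) = θ_0, giving M_E = 304.1 kN·m (hogging).
Span DE, ΣM about D with M_E applied at E: R_E^{DE}·12 = 988.8 + 304.1, so R_E^{DE} = 107.7 kN and R_D = 247.2 − 107.7 = 139.5 kN.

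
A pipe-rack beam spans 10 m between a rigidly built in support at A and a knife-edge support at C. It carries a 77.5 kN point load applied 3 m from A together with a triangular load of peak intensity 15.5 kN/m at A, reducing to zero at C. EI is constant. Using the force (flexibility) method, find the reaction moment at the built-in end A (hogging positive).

M_A = 241.7 kN·m

Choose R_C as the redundant. The primary structure is the cantilever fixed at A.
Free-end deflection of the primary structure under the applied loading (downward +):
  point load 77.5 at a = 3: Pa²(3L − a)/(6EI) = 3139/EI
  triangular load, peak 15.5 at the fixed end: w₀L⁴/(30EI) = 5167/EI
  δ_0 = 8305/EI
Flexibility coefficient — unit upward force at C: δ_{CC} = L³/(3EI) = 333.3/EI.
Compatibility at C: δ_0 − R_C·δ_{CC} = 0, so R_C = 8305/333.3 = 24.92 kN.
Moment equilibrium about A: M_A = Σ(load moments about A) − R_C·L = 490.8 − 24.92×10 = 241.7 kN·m.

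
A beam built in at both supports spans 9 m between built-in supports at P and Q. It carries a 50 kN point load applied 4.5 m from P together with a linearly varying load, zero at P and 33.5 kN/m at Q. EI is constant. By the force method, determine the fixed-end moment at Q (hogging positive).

M_Q = 191.9 kN·m

Release both end moments; the primary structure is a simply-supported span PQ with redundants M_P and M_Q.
On the primary (simply-supported) span, the end slopes from the loading are:
  at P: point load 50 at a = 4.5: Pab(L + b)/(6LEI) = 253.1/EI
  at Q: point load 50 at a = 4.5: Pab(L + a)/(6LEI) = 253.1/EI
  at P: triangular load, peak 33.5: 7w₀L³/(360EI) = 474.9/EI
  at Q: triangular load, peak 33.5: w₀L³/(45EI) = 542.7/EI
  θ_P0 = 728/EI,  θ_Q0 = 795.8/EI
Flexibility coefficients: a unit moment at one end gives L/(3EI) there and L/(6EI) at the far end, so f₁₁ = f₂₂ = 3/EI and f₁₂ = f₂₁ = 1.5/EI.
Compatibility — zero rotation at each built-in end:
  3 M_P + 1.5 M_Q = 728
  1.5 M_P + 3 M_Q = 795.8
Solving the pair gives M_P = 146.7 kN·m and M_Q = 191.9 kN·m (hogging).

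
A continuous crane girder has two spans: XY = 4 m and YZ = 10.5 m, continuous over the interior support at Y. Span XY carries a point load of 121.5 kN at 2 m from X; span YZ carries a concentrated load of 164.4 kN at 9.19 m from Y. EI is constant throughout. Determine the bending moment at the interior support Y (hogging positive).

Insert a hinge at Y; M_Y is the redundant, and each span becomes simply supported.
Discontinuity in slope at Y on the released structure — sum the simple-span end rotations:
  span XY: point load 121.5 at a = 2: Pab(L + a)/(6LEI) = 121.5/EI
  span YZ: point load 164.4 at a = 9.19: Pab(L + b)/(6LEI) = 371/EI
  relative rotation θ_0 = (121.5 + 371)/EI = 492.5/EI
A unit hogging moment at Y produces rotation L₁/(3EI) + L₂/(3EI) = 4.833/EI.
Slope continuity at Y: θ_0 = M_Y·4.833/EI, so M_Y = 492.5/4.833 = 101.9 kN·m (hogging).

M_Y = 101.9 kN·m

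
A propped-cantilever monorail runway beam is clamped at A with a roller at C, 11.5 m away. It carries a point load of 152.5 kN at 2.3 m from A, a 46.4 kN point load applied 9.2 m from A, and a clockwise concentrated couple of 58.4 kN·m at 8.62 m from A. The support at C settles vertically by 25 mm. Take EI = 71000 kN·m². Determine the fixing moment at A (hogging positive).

M_A = 320.3 kN·m

Remove the prop at C; the released (primary) structure is a cantilever built in at A.
Primary-structure tip deflection at C by superposition:
  point load 152.5 at a = 2.3: Pa²(3L − a)/(6EI) = 4329/EI
  point load 46.4 at a = 9.2: Pa²(3L − a)/(6EI) = 16560/EI
  clockwise couple 58.4 at a = 8.62: M₀a(2L − a)/(2EI) = 3620/EI
  δ_0 = 24509/EI
Tip deflection under a unit load at C: L³/(3EI) = 507/EI.
With EI = 71000 kN·m²: δ_0 = 0.3452 m and δ_{CC} = 0.00714 m/kN.
Compatibility — the beam at C must follow the support down by 0.025 m: δ_0 − R_C·δ_{CC} = 0.025, so R_C = (0.3452 − 0.025)/0.00714 = 44.84 kN.
Moment equilibrium about A: M_A = Σ(load moments about A) − R_C·L = 836 − 44.84×11.5 = 320.3 kN·m.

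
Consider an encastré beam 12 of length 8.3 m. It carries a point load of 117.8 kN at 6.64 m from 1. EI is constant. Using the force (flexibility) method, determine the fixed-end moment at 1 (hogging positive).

M_1 = 31.29 kN·m

Release both end moments; the primary structure is a simply-supported span 12 with redundants M_1 and M_2.
Simple-span end rotations at 1 and 2 under the given loads:
  at 1: point load 117.8 at a = 6.64: Pab(L + b)/(6LEI) = 259.7/EI
  at 2: point load 117.8 at a = 6.64: Pab(L + a)/(6LEI) = 389.5/EI
  θ_10 = 259.7/EI,  θ_20 = 389.5/EI
Flexibility coefficients: a unit moment at one end gives L/(3EI) there and L/(6EI) at the far end, so f₁₁ = f₂₂ = 2.767/EI and f₁₂ = f₂₁ = 1.383/EI.
Compatibility — zero rotation at each built-in end:
  2.767 M_1 + 1.383 M_2 = 259.7
  1.383 M_1 + 2.767 M_2 = 389.5
Solving the pair gives M_1 = 31.29 kN·m and M_2 = 125.2 kN·m (hogging).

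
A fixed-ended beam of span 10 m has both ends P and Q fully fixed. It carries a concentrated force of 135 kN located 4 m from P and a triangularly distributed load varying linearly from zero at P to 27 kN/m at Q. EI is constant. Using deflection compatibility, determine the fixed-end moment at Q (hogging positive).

Take the two fixed-end moments M_P, M_Q as redundants; the released structure is the simple span PQ.
Simple-span end rotations at P and Q under the given loads:
  at P: point load 135 at a = 4: Pab(L + b)/(6LEI) = 864/EI
  at Q: point load 135 at a = 4: Pab(L + a)/(6LEI) = 756/EI
  at P: triangular load, peak 27: 7w₀L³/(360EI) = 525/EI
  at Q: triangular load, peak 27: w₀L³/(45EI) = 600/EI
  θ_P0 = 1389/EI,  θ_Q0 = 1356/EI
Flexibility coefficients: a unit moment at one end gives L/(3EI) there and L/(6EI) at the far end, so f₁₁ = f₂₂ = 3.333/EI and f₁₂ = f₂₁ = 1.667/EI.
Compatibility — zero rotation at each built-in end:
  3.333 M_P + 1.667 M_Q = 1389
  1.667 M_P + 3.333 M_Q = 1356
Solving the pair gives M_P = 284.4 kN·m and M_Q = 264.6 kN·m (hogging).

M_Q = 264.6 kN·m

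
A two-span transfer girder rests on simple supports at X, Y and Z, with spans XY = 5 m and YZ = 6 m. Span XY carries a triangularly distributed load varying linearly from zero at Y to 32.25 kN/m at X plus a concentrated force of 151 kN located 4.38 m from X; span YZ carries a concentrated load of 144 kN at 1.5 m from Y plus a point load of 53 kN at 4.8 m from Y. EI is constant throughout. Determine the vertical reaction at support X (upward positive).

Release continuity at Y by inserting a hinge; the redundant is the internal moment M_Y. The primary structure is two simply-supported spans XY and YZ.
Rotations at Y on the released spans (each span's end-slope, ×1/EI):
  span XY: triangular load, peak 32.25: 7w₀L³/(360EI) = 78.39/EI
  span XY: point load 151 at a = 4.38: Pab(L + a)/(6LEI) = 128.2/EI
  span YZ: point load 144 at a = 1.5: Pab(L + b)/(6LEI) = 283.5/EI
  span YZ: point load 53 at a = 4.8: Pab(L + b)/(6LEI) = 61.06/EI
  relative rotation θ_0 = (206.6 + 344.6)/EI = 551.2/EI
A unit hogging moment at Y produces rotation L₁/(3EI) + L₂/(3EI) = 3.667/EI.
Slope continuity at Y: θ_0 = M_Y·3.667/EI, so M_Y = 551.2/3.667 = 150.3 kN·m (hogging).
Span XY, ΣM about X with M_Y applied at Y: R_Y^{XY}·5 = 795.8 + 150.3, so R_Y^{XY} = 189.2 kN and R_X = 231.6 − 189.2 = 42.41 kN.

R_X = 42.41 kN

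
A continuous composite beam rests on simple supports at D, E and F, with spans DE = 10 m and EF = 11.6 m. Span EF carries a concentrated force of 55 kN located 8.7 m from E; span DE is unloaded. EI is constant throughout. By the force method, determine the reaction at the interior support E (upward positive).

Insert a hinge at E; M_E is the redundant, and each span becomes simply supported.
Rotations at E on the released spans (each span's end-slope, ×1/EI):
  span EF: point load 55 at a = 8.7: Pab(L + b)/(6LEI) = 289.1/EI
  relative rotation θ_0 = (0 + 289.1)/EI = 289.1/EI
A unit hogging moment at E produces rotation L₁/(3EI) + L₂/(3EI) = 7.2/EI.
Slope continuity at E: θ_0 = M_E·7.2/EI, so M_E = 289.1/7.2 = 40.15 kN·m (hogging).
Span DE, ΣM about D with M_E applied at E: R_E^{DE}·10 = 0 + 40.15, so R_E^{DE} = 4.015 kN and R_D = 0 − 4.015 = -4.015 kN.
Span EF, ΣM about F: R_E^{EF}·11.6 = 159.5 + 40.15, so R_E^{EF} = 17.21 kN and R_F = 55 − 17.21 = 37.79 kN.
R_E = 4.015 + 17.21 = 21.23 kN.

R_E = 21.23 kN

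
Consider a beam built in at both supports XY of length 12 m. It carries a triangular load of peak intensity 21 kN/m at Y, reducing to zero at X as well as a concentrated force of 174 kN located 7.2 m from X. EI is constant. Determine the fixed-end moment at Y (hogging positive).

Release both end moments; the primary structure is a simply-supported span XY with redundants M_X and M_Y.
End rotations of the released simple span under the applied load (×1/EI):
  at X: triangular load, peak 21: 7w₀L³/(360EI) = 705.6/EI
  at Y: triangular load, peak 21: w₀L³/(45EI) = 806.4/EI
  at X: point load 174 at a = 7.2: Pab(L + b)/(6LEI) = 1403/EI
  at Y: point load 174 at a = 7.2: Pab(L + a)/(6LEI) = 1604/EI
  θ_X0 = 2109/EI,  θ_Y0 = 2410/EI
Flexibility coefficients: a unit moment at one end gives L/(3EI) there and L/(6EI) at the far end, so f₁₁ = f₂₂ = 4/EI and f₁₂ = f₂₁ = 2/EI.
Compatibility — zero rotation at each built-in end:
  4 M_X + 2 M_Y = 2109
  2 M_X + 4 M_Y = 2410
Solving the pair gives M_X = 301.2 kN·m and M_Y = 451.9 kN·m (hogging).

M_Y = 451.9 kN·m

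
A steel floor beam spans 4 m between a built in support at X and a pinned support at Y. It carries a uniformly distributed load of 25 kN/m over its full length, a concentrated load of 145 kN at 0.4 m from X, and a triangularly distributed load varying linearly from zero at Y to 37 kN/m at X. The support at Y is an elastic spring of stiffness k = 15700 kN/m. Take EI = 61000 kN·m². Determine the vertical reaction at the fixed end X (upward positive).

R_X = 273 kN

Remove the prop at Y; the released (primary) structure is a cantilever built in at X.
Downward deflection at the released point Y due to the loads:
  UDL 25: wL⁴/(8EI) = 800/EI
  point load 145 at a = 0.4: Pa²(3L − a)/(6EI) = 44.85/EI
  triangular load, peak 37 at the fixed end: w₀L⁴/(30EI) = 315.7/EI
  δ_0 = 1161/EI
Flexibility coefficient — unit upward force at Y: δ_{YY} = L³/(3EI) = 21.33/EI.
With EI = 61000 kN·m²: δ_0 = 0.019026 m and δ_{YY} = 0.00035 m/kN.
Compatibility — the spring shortens by R_Y/k under the reaction it provides: δ_0 − R_Y·δ_{YY} = R_Y/k. With 1/k = 0.000064 m/kN, R_Y = δ_0 / (δ_{YY} + 1/k) = 0.019026 / (0.00035 + 0.000064) = 46.02 kN.
Vertical equilibrium: R_X = ΣP − R_Y = 319 − 46.02 = 273 kN.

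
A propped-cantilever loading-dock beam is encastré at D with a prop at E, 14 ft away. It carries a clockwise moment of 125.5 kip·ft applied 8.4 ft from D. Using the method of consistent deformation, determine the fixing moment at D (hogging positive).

M_D = -32.63 kip·ft

Take the reaction at E as the redundant and release it; the primary structure is a cantilever fixed at D.
Free-end deflection of the primary structure under the applied loading (downward +):
  clockwise couple 125.5 at a = 8.4: M₀a(2L − a)/(2EI) = 10331/EI
Flexibility coefficient — unit upward force at E: δ_{EE} = L³/(3EI) = 914.7/EI.
Compatibility at E: δ_0 − R_E·δ_{EE} = 0, so R_E = 10331/914.7 = 11.29 kip.
Moment equilibrium about D: M_D = Σ(load moments about D) − R_E·L = 125.5 − 11.29×14 = -32.63 kip·ft.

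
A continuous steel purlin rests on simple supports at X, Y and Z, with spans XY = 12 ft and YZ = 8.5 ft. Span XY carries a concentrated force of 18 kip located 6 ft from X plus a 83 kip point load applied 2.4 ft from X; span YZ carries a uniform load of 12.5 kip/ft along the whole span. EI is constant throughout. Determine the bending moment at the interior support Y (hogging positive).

M_Y = 126.5 kip·ft

Release continuity at Y by inserting a hinge; the redundant is the internal moment M_Y. The primary structure is two simply-supported spans XY and YZ.
End slopes at the hinge Y, treating each span as simply supported:
  span XY: point load 18 at a = 6: Pab(L + a)/(6LEI) = 162/EI
  span XY: point load 83 at a = 2.4: Pab(L + a)/(6LEI) = 382.5/EI
  span YZ: UDL 12.5: wL³/(24EI) = 319.9/EI
  relative rotation θ_0 = (544.5 + 319.9)/EI = 864.3/EI
A unit hogging moment at Y produces rotation L₁/(3EI) + L₂/(3EI) = 6.833/EI.
Compatibility: M_Y·(L₁+L₂)/(3EI) = θ_0, giving M_Y = 126.5 kip·ft (hogging).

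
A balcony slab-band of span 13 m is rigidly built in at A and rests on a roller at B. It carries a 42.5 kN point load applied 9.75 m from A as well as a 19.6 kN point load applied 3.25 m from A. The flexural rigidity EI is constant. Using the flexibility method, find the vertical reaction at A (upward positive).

R_A = 33.52 kN

Release the roller at B. Primary structure: cantilever fixed at A.
Deflection at B on the released cantilever, summing each load's contribution:
  point load 42.5 at a = 9.75: Pa²(3L − a)/(6EI) = 19696/EI
  point load 19.6 at a = 3.25: Pa²(3L − a)/(6EI) = 1234/EI
  δ_0 = 20929/EI
Flexibility coefficient — unit upward force at B: δ_{BB} = L³/(3EI) = 732.3/EI.
The prop prevents deflection at B: R_B = δ_0/δ_{BB} = 20929/732.3 = 28.58 kN.
Vertical equilibrium: R_A = ΣP − R_B = 62.1 − 28.58 = 33.52 kN.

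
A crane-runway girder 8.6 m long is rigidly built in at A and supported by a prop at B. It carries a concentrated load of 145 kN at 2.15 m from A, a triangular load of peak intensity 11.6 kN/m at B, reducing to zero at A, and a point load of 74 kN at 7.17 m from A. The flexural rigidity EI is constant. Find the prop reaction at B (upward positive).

R_B = 95.61 kN

Choose R_B as the redundant. The primary structure is the cantilever fixed at A.
Deflection at B on the released cantilever, summing each load's contribution:
  point load 145 at a = 2.15: Pa²(3L − a)/(6EI) = 2642/EI
  triangular load, peak 11.6 at the free end: 11w₀L⁴/(120EI) = 5817/EI
  point load 74 at a = 7.17: Pa²(3L − a)/(6EI) = 11812/EI
  δ_0 = 20271/EI
Tip deflection under a unit load at B: L³/(3EI) = 212/EI.
The prop prevents deflection at B: R_B = δ_0/δ_{BB} = 20271/212 = 95.61 kN.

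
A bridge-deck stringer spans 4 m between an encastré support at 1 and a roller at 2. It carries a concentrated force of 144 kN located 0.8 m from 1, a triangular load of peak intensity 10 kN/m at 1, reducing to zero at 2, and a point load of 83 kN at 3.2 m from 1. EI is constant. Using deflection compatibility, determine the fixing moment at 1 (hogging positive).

Choose R_2 as the redundant. The primary structure is the cantilever fixed at 1.
Deflection at 2 on the released cantilever, summing each load's contribution:
  point load 144 at a = 0.8: Pa²(3L − a)/(6EI) = 172/EI
  triangular load, peak 10 at the fixed end: w₀L⁴/(30EI) = 85.33/EI
  point load 83 at a = 3.2: Pa²(3L − a)/(6EI) = 1247/EI
  δ_0 = 1504/EI
Flexibility coefficient — unit upward force at 2: δ_{22} = L³/(3EI) = 21.33/EI.
The prop prevents deflection at 2: R_2 = δ_0/δ_{22} = 1504/21.33 = 70.5 kN.
Moment equilibrium about 1: M_1 = Σ(load moments about 1) − R_2·L = 407.5 − 70.5×4 = 125.5 kN·m.

M_1 = 125.5 kN·m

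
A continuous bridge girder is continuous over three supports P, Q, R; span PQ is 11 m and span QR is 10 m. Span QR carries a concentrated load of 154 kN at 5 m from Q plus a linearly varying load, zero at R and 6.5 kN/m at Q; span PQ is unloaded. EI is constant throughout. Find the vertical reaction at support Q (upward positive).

R_Q = 128.9 kN

Release continuity at Q by inserting a hinge; the redundant is the internal moment M_Q. The primary structure is two simply-supported spans PQ and QR.
Rotations at Q on the released spans (each span's end-slope, ×1/EI):
  span QR: point load 154 at a = 5: Pab(L + b)/(6LEI) = 962.5/EI
  span QR: triangular load, peak 6.5: w₀L³/(45EI) = 144.4/EI
  relative rotation θ_0 = (0 + 1107)/EI = 1107/EI
A unit hogging moment at Q produces rotation L₁/(3EI) + L₂/(3EI) = 7/EI.
Compatibility: M_Q·(L₁+L₂)/(3EI) = θ_0, giving M_Q = 158.1 kN·m (hogging).
Span PQ, ΣM about P with M_Q applied at Q: R_Q^{PQ}·11 = 0 + 158.1, so R_Q^{PQ} = 14.38 kN and R_P = 0 − 14.38 = -14.38 kN.
Span QR, ΣM about R: R_Q^{QR}·10 = 986.7 + 158.1, so R_Q^{QR} = 114.5 kN and R_R = 186.5 − 114.5 = 72.02 kN.
R_Q = 14.38 + 114.5 = 128.9 kN.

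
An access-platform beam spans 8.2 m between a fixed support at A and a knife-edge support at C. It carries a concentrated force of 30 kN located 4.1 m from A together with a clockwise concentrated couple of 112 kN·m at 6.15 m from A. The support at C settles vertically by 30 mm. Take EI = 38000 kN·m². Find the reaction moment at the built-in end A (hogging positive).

M_A = 51.49 kN·m

Take the reaction at C as the redundant and release it; the primary structure is a cantilever fixed at A.
Primary-structure tip deflection at C by superposition:
  point load 30 at a = 4.1: Pa²(3L − a)/(6EI) = 1723/EI
  clockwise couple 112 at a = 6.15: M₀a(2L − a)/(2EI) = 3530/EI
  δ_0 = 5253/EI
Flexibility coefficient — unit upward force at C: δ_{CC} = L³/(3EI) = 183.8/EI.
With EI = 38000 kN·m²: δ_0 = 0.13824 m and δ_{CC} = 0.004837 m/kN.
Compatibility — the beam at C must follow the support down by 0.03 m: δ_0 − R_C·δ_{CC} = 0.03, so R_C = (0.13824 − 0.03)/0.004837 = 22.38 kN.
Moment equilibrium about A: M_A = Σ(load moments about A) − R_C·L = 235 − 22.38×8.2 = 51.49 kN·m.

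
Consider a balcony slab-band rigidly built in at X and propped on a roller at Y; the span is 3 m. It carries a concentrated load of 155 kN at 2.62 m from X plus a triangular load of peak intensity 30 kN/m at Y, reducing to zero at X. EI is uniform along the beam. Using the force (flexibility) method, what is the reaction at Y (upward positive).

R_Y = 150.5 kN

Take the reaction at Y as the redundant and release it; the primary structure is a cantilever fixed at X.
Primary-structure tip deflection at Y by superposition:
  point load 155 at a = 2.62: Pa²(3L − a)/(6EI) = 1131/EI
  triangular load, peak 30 at the free end: 11w₀L⁴/(120EI) = 222.8/EI
  δ_0 = 1354/EI
Tip deflection under a unit load at Y: L³/(3EI) = 9/EI.
Compatibility at Y: δ_0 − R_Y·δ_{YY} = 0, so R_Y = 1354/9 = 150.5 kN.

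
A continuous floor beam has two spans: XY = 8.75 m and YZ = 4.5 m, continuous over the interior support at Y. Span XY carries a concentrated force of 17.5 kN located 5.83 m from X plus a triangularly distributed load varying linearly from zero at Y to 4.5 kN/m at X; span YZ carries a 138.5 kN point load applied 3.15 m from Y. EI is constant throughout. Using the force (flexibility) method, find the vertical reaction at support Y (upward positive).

Release continuity at Y by inserting a hinge; the redundant is the internal moment M_Y. The primary structure is two simply-supported spans XY and YZ.
End slopes at the hinge Y, treating each span as simply supported:
  span XY: point load 17.5 at a = 5.83: Pab(L + a)/(6LEI) = 82.73/EI
  span XY: triangular load, peak 4.5: 7w₀L³/(360EI) = 58.62/EI
  span YZ: point load 138.5 at a = 3.15: Pab(L + b)/(6LEI) = 127.6/EI
  relative rotation θ_0 = (141.4 + 127.6)/EI = 269/EI
A unit hogging moment at Y produces rotation L₁/(3EI) + L₂/(3EI) = 4.417/EI.
Slope continuity at Y: θ_0 = M_Y·4.417/EI, so M_Y = 269/4.417 = 60.9 kN·m (hogging).
Span XY, ΣM about X with M_Y applied at Y: R_Y^{XY}·8.75 = 159.4 + 60.9, so R_Y^{XY} = 25.18 kN and R_X = 37.19 − 25.18 = 12.01 kN.
Span YZ, ΣM about Z: R_Y^{YZ}·4.5 = 187 + 60.9, so R_Y^{YZ} = 55.08 kN and R_Z = 138.5 − 55.08 = 83.42 kN.
R_Y = 25.18 + 55.08 = 80.26 kN.

R_Y = 80.26 kN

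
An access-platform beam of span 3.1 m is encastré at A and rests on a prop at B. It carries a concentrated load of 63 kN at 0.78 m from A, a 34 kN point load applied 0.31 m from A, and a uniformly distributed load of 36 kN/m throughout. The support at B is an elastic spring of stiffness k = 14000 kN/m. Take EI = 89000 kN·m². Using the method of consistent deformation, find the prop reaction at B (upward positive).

R_B = 29.16 kN

Remove the prop at B; the released (primary) structure is a cantilever built in at A.
Downward deflection at the released point B due to the loads:
  point load 63 at a = 0.78: Pa²(3L − a)/(6EI) = 54.43/EI
  point load 34 at a = 0.31: Pa²(3L − a)/(6EI) = 4.896/EI
  UDL 36: wL⁴/(8EI) = 415.6/EI
  δ_0 = 474.9/EI
Tip deflection under a unit load at B: L³/(3EI) = 9.93/EI.
With EI = 89000 kN·m²: δ_0 = 0.005336 m and δ_{BB} = 0.000112 m/kN.
Compatibility — the spring shortens by R_B/k under the reaction it provides: δ_0 − R_B·δ_{BB} = R_B/k. With 1/k = 0.000071 m/kN, R_B = δ_0 / (δ_{BB} + 1/k) = 0.005336 / (0.000112 + 0.000071) = 29.16 kN.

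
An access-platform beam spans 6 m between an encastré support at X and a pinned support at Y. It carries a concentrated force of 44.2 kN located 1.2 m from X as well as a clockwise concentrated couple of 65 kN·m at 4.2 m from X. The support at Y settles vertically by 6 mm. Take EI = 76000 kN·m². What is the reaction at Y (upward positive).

R_Y = 10.93 kN

Release the roller at Y. Primary structure: cantilever fixed at X.
Free-end deflection of the primary structure under the applied loading (downward +):
  point load 44.2 at a = 1.2: Pa²(3L − a)/(6EI) = 178.2/EI
  clockwise couple 65 at a = 4.2: M₀a(2L − a)/(2EI) = 1065/EI
  δ_0 = 1243/EI
Tip deflection under a unit load at Y: L³/(3EI) = 72/EI.
With EI = 76000 kN·m²: δ_0 = 0.016354 m and δ_{YY} = 0.000947 m/kN.
Compatibility — the beam at Y must follow the support down by 0.006 m: δ_0 − R_Y·δ_{YY} = 0.006, so R_Y = (0.016354 − 0.006)/0.000947 = 10.93 kN.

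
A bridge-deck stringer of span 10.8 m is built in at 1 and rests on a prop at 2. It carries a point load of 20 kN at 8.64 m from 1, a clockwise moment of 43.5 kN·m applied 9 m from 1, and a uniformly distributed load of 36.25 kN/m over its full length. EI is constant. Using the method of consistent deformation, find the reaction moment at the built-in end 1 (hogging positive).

M_1 = 529.3 kN·m

Take the reaction at 2 as the redundant and release it; the primary structure is a cantilever fixed at 1.
Free-end deflection of the primary structure under the applied loading (downward +):
  point load 20 at a = 8.64: Pa²(3L − a)/(6EI) = 5912/EI
  clockwise couple 43.5 at a = 9: M₀a(2L − a)/(2EI) = 2466/EI
  UDL 36.25: wL⁴/(8EI) = 61647/EI
  δ_0 = 70026/EI
Flexibility coefficient — unit upward force at 2: δ_{22} = L³/(3EI) = 419.9/EI.
Compatibility at 2: δ_0 − R_2·δ_{22} = 0, so R_2 = 70026/419.9 = 166.8 kN.
Moment equilibrium about 1: M_1 = Σ(load moments about 1) − R_2·L = 2330 − 166.8×10.8 = 529.3 kN·m.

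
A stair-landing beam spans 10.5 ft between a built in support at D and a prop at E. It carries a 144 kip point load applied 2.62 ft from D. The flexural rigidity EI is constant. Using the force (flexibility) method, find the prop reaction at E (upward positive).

R_E = 12.33 kip

Release the roller at E. Primary structure: cantilever fixed at D.
Downward deflection at the released point E due to the loads:
  point load 144 at a = 2.62: Pa²(3L − a)/(6EI) = 4758/EI
Tip deflection under a unit load at E: L³/(3EI) = 385.9/EI.
The prop prevents deflection at E: R_E = δ_0/δ_{EE} = 4758/385.9 = 12.33 kip.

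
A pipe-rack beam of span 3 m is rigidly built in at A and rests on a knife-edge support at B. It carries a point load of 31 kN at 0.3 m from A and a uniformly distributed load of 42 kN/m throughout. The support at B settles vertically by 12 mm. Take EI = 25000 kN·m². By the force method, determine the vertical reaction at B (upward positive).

R_B = 14.37 kN

Take the reaction at B as the redundant and release it; the primary structure is a cantilever fixed at A.
Deflection at B on the released cantilever, summing each load's contribution:
  point load 31 at a = 0.3: Pa²(3L − a)/(6EI) = 4.045/EI
  UDL 42: wL⁴/(8EI) = 425.2/EI
  δ_0 = 429.3/EI
Flexibility coefficient — unit upward force at B: δ_{BB} = L³/(3EI) = 9/EI.
With EI = 25000 kN·m²: δ_0 = 0.017172 m and δ_{BB} = 0.00036 m/kN.
Compatibility — the beam at B must follow the support down by 0.012 m: δ_0 − R_B·δ_{BB} = 0.012, so R_B = (0.017172 − 0.012)/0.00036 = 14.37 kN.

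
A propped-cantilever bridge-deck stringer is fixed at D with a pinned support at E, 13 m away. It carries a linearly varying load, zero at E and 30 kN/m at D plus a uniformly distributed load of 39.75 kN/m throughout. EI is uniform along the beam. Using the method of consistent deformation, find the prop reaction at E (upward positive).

Choose R_E as the redundant. The primary structure is the cantilever fixed at D.
Deflection at E on the released cantilever, summing each load's contribution:
  triangular load, peak 30 at the fixed end: w₀L⁴/(30EI) = 28561/EI
  UDL 39.75: wL⁴/(8EI) = 141912/EI
  δ_0 = 170473/EI
Tip deflection under a unit load at E: L³/(3EI) = 732.3/EI.
Compatibility at E: δ_0 − R_E·δ_{EE} = 0, so R_E = 170473/732.3 = 232.8 kN.

R_E = 232.8 kN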